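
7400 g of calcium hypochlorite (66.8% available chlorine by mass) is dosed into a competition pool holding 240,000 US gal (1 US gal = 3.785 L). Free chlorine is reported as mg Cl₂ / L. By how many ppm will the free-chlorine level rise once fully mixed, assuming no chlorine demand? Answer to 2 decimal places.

Volume: 240,000 US gal × 3.785 L/gal = 908,400 L.
Available chlorine delivered: 7400 g × 0.668 = 4943 g as Cl₂.
Concentration rise: 4943 g / 908,400 L = 5.442 mg/L = 5.44 ppm.

5.44 ppm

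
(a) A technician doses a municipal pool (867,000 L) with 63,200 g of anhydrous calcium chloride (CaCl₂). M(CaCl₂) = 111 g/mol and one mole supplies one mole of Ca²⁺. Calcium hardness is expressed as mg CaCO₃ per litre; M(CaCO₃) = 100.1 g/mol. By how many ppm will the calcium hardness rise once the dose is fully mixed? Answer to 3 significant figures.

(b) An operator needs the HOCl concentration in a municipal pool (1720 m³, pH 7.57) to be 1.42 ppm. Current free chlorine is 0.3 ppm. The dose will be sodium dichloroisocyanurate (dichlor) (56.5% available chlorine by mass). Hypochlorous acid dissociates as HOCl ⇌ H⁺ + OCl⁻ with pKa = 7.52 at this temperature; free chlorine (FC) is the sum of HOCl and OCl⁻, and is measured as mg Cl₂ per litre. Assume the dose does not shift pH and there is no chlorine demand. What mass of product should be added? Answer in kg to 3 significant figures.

(a) Moles of Ca²⁺: 63,200 g ÷ 111 g/mol = 569.4 mol.
(a) As CaCO₃: 569.4 mol × 100.1 g/mol = 56,990 g.
(a) Rise: 56,990 g / 867,000 L × 1000 = 65.74 mg/L.

(b) Volume: 1720 m³ = 1,720,000 L.
(b) [OCl⁻]/[HOCl] = 10^(pH − pKa) = 10^(7.57 − 7.52) = 1.122; fraction as HOCl = 1/(1 + 1.122) = 0.4712.
(b) Free chlorine required for 1.42 ppm HOCl: 1.42 / 0.4712 = 3.013 ppm.
(b) FC to add: 3.013 − 0.3 = 2.713 mg/L as Cl₂.
(b) Cl₂ equivalent: 2.713 mg/L × 1,720,000 L = 4667 g.
(b) Product at 56.5% available Cl: 4667 / 0.565 = 8260 g.

(a) 65.7 ppm; (b) 8.26 kg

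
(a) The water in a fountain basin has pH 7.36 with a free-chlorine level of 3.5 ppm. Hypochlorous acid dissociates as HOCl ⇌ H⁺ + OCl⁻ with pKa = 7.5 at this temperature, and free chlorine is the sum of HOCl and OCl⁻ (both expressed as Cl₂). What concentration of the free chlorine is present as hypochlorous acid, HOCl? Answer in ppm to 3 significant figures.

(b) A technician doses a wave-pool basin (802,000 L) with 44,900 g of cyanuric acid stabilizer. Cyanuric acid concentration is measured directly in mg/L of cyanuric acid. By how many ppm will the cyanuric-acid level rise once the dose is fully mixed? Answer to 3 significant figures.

(a) 2.03 ppm; (b) 56.0 ppm

(a) [OCl⁻]/[HOCl] = 10^(pH − pKa) = 10^(7.36 − 7.5) = 10^-0.14 = 0.7244.
(a) Fraction as HOCl = 1 / (1 + 0.7244) = 0.5799.
(a) HOCl = 0.5799 × 3.5 ppm = 2.03 ppm.

(b) Rise: 44,900 g / 802,000 L × 1000 = 55.99 mg/L.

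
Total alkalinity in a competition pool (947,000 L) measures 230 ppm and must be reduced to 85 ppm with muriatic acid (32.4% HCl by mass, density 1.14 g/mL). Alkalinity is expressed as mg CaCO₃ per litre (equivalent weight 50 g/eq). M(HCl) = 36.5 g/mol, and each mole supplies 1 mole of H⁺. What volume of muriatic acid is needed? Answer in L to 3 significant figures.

271 L

Alkalinity to neutralize: (230 − 85) = 145 mg/L as CaCO₃ × 947,000 L = 137,300 g as CaCO₃.
Equivalents of H⁺ required: 137,300 ÷ 50 g/eq = 2746 eq = 2746 mol HCl.
Mass of HCl: 2746 × 36.5 = 100,200 g.
Mass of 32.4% solution: 100,200 / 0.324 = 309,400 g.
Volume: 309,400 g ÷ 1.14 g/mL = 271,400 mL.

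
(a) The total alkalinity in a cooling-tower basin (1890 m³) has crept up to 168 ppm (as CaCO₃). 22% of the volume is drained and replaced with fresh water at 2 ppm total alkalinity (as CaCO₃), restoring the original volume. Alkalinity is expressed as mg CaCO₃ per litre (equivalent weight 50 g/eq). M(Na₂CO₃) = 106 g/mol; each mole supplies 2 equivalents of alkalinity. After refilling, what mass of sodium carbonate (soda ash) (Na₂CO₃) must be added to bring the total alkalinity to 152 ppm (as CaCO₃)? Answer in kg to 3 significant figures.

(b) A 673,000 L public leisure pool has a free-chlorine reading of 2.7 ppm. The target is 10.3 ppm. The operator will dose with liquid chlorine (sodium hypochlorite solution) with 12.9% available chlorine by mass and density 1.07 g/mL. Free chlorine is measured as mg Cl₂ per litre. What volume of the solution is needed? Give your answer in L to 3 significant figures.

(a) Volume: 1890 m³ = 1,890,000 L.
(a) After draining 22% and refilling: 168 × 0.78 + 2 × 0.22 = 131.48 ppm.
(a) Deficit to target: 152 − 131.48 = 20.52 mg/L.
(a) As CaCO₃: 20.52 mg/L × 1,890,000 L = 38,780 g; ÷ 50 g/eq ÷ 2 = 387.8 mol Na₂CO₃.
(a) Mass: 387.8 × 106 = 41,110 g.

(b) Chlorine deficit: 10.3 − 2.7 = 7.6 ppm = 7.6 mg/L as Cl₂.
(b) Cl₂ equivalent needed: 7.6 mg/L × 673,000 L = 5,115,000 mg = 5115 g.
(b) Product at 12.9% available chlorine: 5115 / 0.129 = 39,650 g.
(b) Volume at density 1.07 g/mL: 39,650 g ÷ 1.07 g/mL = 37,060 mL.

(a) 41.1 kg; (b) 37.1 L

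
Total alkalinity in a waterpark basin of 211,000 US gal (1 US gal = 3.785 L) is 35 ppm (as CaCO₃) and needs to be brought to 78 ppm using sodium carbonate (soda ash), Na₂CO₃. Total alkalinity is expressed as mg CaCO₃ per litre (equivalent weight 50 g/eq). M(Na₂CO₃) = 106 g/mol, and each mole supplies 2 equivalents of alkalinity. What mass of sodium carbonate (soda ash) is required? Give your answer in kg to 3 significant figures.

Volume: 211,000 US gal × 3.785 L/gal = 798,635 L.
Alkalinity to add: (78 − 35) = 43 mg/L as CaCO₃ × 798,635 L = 34,340 g as CaCO₃.
Equivalents: 34,340 g ÷ 50 g/eq = 686.8 eq.
Each mole of Na₂CO₃ supplies 2 eq, so 686.8 / 2 = 343.4 mol.
Mass: 343.4 mol × 106 g/mol = 36,400 g.

36.4 kg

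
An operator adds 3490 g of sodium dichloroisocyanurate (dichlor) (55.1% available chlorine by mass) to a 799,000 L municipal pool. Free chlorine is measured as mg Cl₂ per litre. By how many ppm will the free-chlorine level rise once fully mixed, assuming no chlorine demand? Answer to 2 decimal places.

Available chlorine delivered: 3490 g × 0.551 = 1923 g as Cl₂.
Concentration rise: 1923 g / 799,000 L = 2.407 mg/L = 2.41 ppm.

2.41 ppm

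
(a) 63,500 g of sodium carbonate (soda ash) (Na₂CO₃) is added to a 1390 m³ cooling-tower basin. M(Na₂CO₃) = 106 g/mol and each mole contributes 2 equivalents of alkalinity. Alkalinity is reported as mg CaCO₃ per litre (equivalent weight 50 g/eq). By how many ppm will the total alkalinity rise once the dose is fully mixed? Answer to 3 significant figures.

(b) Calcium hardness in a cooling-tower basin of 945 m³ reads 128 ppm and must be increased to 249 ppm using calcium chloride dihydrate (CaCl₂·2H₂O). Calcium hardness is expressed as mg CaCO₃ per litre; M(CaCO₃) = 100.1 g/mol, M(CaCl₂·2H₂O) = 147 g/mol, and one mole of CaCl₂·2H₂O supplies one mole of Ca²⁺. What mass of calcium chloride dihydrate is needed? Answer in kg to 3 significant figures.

(a) 43.1 ppm; (b) 168 kg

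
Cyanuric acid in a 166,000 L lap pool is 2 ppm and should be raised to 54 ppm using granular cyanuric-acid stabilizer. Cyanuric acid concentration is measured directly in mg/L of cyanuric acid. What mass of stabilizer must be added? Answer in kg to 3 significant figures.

8.63 kg

CYA to add: (54 − 2) = 52 mg/L × 166,000 L = 8632 g cyanuric acid.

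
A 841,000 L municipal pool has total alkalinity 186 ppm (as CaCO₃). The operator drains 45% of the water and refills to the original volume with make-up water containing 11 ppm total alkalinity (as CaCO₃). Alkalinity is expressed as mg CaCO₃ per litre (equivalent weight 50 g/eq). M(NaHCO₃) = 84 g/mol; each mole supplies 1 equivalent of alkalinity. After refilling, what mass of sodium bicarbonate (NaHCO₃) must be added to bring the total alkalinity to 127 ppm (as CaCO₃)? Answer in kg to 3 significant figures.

27.9 kg

After draining 45% and refilling: 186 × 0.55 + 11 × 0.45 = 107.25 ppm.
Deficit to target: 127 − 107.25 = 19.75 mg/L.
As CaCO₃: 19.75 mg/L × 841,000 L = 16,610 g; ÷ 50 g/eq ÷ 1 = 332.2 mol NaHCO₃.
Mass: 332.2 × 84 = 27,900 g.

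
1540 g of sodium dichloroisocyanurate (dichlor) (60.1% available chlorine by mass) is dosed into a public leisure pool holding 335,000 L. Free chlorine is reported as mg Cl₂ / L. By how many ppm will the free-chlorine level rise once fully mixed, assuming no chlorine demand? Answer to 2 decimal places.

2.76 ppm

Available chlorine delivered: 1540 g × 0.601 = 925.5 g as Cl₂.
Concentration rise: 925.5 g / 335,000 L = 2.763 mg/L = 2.76 ppm.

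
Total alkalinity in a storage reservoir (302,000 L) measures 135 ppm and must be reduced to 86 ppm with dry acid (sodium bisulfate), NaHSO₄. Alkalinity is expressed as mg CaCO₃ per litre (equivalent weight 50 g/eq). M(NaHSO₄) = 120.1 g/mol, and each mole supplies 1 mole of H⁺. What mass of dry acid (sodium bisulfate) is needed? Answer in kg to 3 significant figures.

Alkalinity to neutralize: (135 − 86) = 49 mg/L as CaCO₃ × 302,000 L = 14,800 g as CaCO₃.
Equivalents of H⁺ required: 14,800 ÷ 50 g/eq = 296 eq = 296 mol NaHSO₄.
Mass of NaHSO₄: 296 × 120.1 = 35,540 g.

35.5 kg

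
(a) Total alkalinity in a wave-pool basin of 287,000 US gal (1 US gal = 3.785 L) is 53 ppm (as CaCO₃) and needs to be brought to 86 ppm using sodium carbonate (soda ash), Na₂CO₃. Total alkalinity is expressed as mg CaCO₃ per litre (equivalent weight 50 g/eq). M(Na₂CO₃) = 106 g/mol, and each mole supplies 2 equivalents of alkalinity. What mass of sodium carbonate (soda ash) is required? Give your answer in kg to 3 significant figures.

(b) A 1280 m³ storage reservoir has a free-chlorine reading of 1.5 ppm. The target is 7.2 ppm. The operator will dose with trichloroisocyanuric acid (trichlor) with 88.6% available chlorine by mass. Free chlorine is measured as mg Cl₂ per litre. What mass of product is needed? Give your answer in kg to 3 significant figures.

(a) 38.0 kg; (b) 8.23 kg

(a) Volume: 287,000 US gal × 3.785 L/gal = 1,086,295 L.
(a) Alkalinity to add: (86 − 53) = 33 mg/L as CaCO₃ × 1,086,295 L = 35,850 g as CaCO₃.
(a) Equivalents: 35,850 g ÷ 50 g/eq = 717 eq.
(a) Each mole of Na₂CO₃ supplies 2 eq, so 717 / 2 = 358.5 mol.
(a) Mass: 358.5 mol × 106 g/mol = 38,000 g.

(b) Volume: 1280 m³ = 1,280,000 L.
(b) Chlorine deficit: 7.2 − 1.5 = 5.7 ppm = 5.7 mg/L as Cl₂.
(b) Cl₂ equivalent needed: 5.7 mg/L × 1,280,000 L = 7,296,000 mg = 7296 g.
(b) Product at 88.6% available chlorine: 7296 / 0.886 = 8235 g.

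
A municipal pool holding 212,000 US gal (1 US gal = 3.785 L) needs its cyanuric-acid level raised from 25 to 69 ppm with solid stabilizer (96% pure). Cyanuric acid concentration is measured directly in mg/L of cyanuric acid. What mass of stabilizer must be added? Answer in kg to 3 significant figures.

36.8 kg

Volume: 212,000 US gal × 3.785 L/gal = 802,420 L.
CYA to add: (69 − 25) = 44 mg/L × 802,420 L = 35,310 g cyanuric acid.
At 96% purity: 35,310 / 0.96 = 36,780 g product.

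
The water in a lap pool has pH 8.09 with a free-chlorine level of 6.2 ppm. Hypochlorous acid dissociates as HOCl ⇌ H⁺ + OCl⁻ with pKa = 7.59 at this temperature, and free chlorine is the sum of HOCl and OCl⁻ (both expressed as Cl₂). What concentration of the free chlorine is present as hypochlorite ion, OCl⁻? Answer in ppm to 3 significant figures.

[OCl⁻]/[HOCl] = 10^(pH − pKa) = 10^(8.09 − 7.59) = 10^0.50 = 3.162.
Fraction as HOCl = 1 / (1 + 3.162) = 0.2403.
OCl⁻ = (1 − 0.2403) × 6.2 ppm = 4.71 ppm.

4.71 ppm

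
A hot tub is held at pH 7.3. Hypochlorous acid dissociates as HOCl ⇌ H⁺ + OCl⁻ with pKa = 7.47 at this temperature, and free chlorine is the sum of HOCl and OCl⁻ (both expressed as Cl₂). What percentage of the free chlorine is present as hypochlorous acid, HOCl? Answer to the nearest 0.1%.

59.7%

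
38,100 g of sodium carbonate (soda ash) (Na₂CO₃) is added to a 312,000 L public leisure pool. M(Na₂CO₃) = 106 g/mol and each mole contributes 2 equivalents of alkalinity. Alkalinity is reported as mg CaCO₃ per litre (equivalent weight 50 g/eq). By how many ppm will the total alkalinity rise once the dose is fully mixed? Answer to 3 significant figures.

115 ppm

Moles of Na₂CO₃: 38,100 g ÷ 106 g/mol = 359.4 mol → 718.9 eq of alkalinity.
As CaCO₃: 718.9 eq × 50 g/eq = 35,940 g.
Rise: 35,940 g / 312,000 L × 1000 = 115.2 mg/L.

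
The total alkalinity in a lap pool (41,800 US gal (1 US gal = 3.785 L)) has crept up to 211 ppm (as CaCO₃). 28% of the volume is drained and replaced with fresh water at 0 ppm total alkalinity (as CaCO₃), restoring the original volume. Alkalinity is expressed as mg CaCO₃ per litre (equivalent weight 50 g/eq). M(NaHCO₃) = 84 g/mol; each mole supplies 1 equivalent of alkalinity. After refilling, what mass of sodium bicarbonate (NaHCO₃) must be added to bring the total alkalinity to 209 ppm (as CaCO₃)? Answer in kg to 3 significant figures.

15.2 kg

Volume: 41,800 US gal × 3.785 L/gal = 158,213 L.
After draining 28% and refilling: 211 × 0.72 + 0 × 0.28 = 151.92 ppm.
Deficit to target: 209 − 151.92 = 57.08 mg/L.
As CaCO₃: 57.08 mg/L × 158,213 L = 9031 g; ÷ 50 g/eq ÷ 1 = 180.6 mol NaHCO₃.
Mass: 180.6 × 84 = 15,170 g.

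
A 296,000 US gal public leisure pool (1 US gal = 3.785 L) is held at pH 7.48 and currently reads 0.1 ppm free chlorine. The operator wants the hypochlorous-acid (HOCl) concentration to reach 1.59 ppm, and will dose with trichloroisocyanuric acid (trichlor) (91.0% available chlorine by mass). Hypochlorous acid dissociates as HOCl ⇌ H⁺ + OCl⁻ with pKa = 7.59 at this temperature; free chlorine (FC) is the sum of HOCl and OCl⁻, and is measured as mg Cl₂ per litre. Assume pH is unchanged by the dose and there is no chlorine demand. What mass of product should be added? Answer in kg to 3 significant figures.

Volume: 296,000 US gal × 3.785 L/gal = 1,120,360 L.
[OCl⁻]/[HOCl] = 10^(pH − pKa) = 10^(7.48 − 7.59) = 0.7762; fraction as HOCl = 1/(1 + 0.7762) = 0.563.
Free chlorine required for 1.59 ppm HOCl: 1.59 / 0.563 = 2.824 ppm.
FC to add: 2.824 − 0.1 = 2.724 mg/L as Cl₂.
Cl₂ equivalent: 2.724 mg/L × 1,120,360 L = 3052 g.
Product at 91.0% available Cl: 3052 / 0.91 = 3354 g.

3.35 kg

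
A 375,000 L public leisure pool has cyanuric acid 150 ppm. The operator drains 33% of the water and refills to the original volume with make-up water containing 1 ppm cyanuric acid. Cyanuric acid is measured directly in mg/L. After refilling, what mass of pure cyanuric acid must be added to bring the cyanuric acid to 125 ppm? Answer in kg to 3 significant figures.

After draining 33% and refilling: 150 × 0.67 + 1 × 0.33 = 100.83 ppm.
Deficit to target: 125 − 100.83 = 24.17 mg/L.
Mass: 24.17 mg/L × 375,000 L = 9064 g cyanuric acid.

9.06 kg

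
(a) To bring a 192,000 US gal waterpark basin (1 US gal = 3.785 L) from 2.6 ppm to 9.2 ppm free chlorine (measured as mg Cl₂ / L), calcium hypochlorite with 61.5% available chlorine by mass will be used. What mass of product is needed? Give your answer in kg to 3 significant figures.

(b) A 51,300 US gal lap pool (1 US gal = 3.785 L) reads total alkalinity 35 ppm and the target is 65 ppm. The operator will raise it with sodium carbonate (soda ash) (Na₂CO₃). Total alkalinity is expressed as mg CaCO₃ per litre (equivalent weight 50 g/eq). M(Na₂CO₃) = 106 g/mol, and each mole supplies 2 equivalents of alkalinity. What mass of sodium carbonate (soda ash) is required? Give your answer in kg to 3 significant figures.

(a) 7.80 kg; (b) 6.17 kg

(a) Volume: 192,000 US gal × 3.785 L/gal = 726,720 L.
(a) Chlorine deficit: 9.2 − 2.6 = 6.6 ppm = 6.6 mg/L as Cl₂.
(a) Cl₂ equivalent needed: 6.6 mg/L × 726,720 L = 4,796,000 mg = 4796 g.
(a) Product at 61.5% available chlorine: 4796 / 0.615 = 7799 g.

(b) Volume: 51,300 US gal × 3.785 L/gal = 194,170 L.
(b) Alkalinity to add: (65 − 35) = 30 mg/L as CaCO₃ × 194,170 L = 5825 g as CaCO₃.
(b) Equivalents: 5825 g ÷ 50 g/eq = 116.5 eq.
(b) Each mole of Na₂CO₃ supplies 2 eq, so 116.5 / 2 = 58.25 mol.
(b) Mass: 58.25 mol × 106 g/mol = 6175 g.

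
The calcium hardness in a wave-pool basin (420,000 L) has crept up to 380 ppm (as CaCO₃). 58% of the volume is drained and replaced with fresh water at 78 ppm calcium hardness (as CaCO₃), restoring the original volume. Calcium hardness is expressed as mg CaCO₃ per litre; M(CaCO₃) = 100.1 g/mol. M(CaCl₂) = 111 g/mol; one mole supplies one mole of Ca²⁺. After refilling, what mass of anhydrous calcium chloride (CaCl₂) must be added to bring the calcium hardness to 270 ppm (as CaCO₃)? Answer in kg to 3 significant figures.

After draining 58% and refilling: 380 × 0.42 + 78 × 0.58 = 204.84 ppm.
Deficit to target: 270 − 204.84 = 65.16 mg/L.
As CaCO₃: 65.16 mg/L × 420,000 L = 27,370 g; ÷ 100.1 = 273.4 mol Ca²⁺.
Mass: 273.4 × 111 = 30,350 g.

30.3 kg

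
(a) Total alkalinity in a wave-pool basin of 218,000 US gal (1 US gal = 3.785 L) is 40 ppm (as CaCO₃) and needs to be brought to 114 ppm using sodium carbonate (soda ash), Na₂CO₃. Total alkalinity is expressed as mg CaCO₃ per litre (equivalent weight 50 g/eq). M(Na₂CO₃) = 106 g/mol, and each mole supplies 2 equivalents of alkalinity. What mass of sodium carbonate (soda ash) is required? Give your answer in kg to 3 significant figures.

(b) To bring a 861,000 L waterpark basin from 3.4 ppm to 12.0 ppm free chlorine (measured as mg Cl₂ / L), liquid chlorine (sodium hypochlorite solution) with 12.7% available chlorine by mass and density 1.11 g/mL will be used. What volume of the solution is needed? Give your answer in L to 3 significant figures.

(a) Volume: 218,000 US gal × 3.785 L/gal = 825,130 L.
(a) Alkalinity to add: (114 − 40) = 74 mg/L as CaCO₃ × 825,130 L = 61,060 g as CaCO₃.
(a) Equivalents: 61,060 g ÷ 50 g/eq = 1221 eq.
(a) Each mole of Na₂CO₃ supplies 2 eq, so 1221 / 2 = 610.6 mol.
(a) Mass: 610.6 mol × 106 g/mol = 64,720 g.

(b) Chlorine deficit: 12.0 − 3.4 = 8.6 ppm = 8.6 mg/L as Cl₂.
(b) Cl₂ equivalent needed: 8.6 mg/L × 861,000 L = 7,405,000 mg = 7405 g.
(b) Product at 12.7% available chlorine: 7405 / 0.127 = 58,300 g.
(b) Volume at density 1.11 g/mL: 58,300 g ÷ 1.11 g/mL = 52,530 mL.

(a) 64.7 kg; (b) 52.5 L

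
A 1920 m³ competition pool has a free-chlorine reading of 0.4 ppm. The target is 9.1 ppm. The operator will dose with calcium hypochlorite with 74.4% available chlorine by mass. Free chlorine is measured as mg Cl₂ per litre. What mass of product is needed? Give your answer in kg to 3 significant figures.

Volume: 1920 m³ = 1,920,000 L.
Chlorine deficit: 9.1 − 0.4 = 8.7 ppm = 8.7 mg/L as Cl₂.
Cl₂ equivalent needed: 8.7 mg/L × 1,920,000 L = 16,700,000 mg = 16,700 g.
Product at 74.4% available chlorine: 16,700 / 0.744 = 22,450 g.

22.5 kg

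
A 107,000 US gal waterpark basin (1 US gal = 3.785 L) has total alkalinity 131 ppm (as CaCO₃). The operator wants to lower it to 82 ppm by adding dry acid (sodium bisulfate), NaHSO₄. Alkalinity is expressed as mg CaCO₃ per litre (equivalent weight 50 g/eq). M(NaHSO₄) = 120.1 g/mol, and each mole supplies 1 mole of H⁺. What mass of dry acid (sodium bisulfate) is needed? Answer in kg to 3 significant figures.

47.7 kg

Volume: 107,000 US gal × 3.785 L/gal = 404,995 L.
Alkalinity to neutralize: (131 − 82) = 49 mg/L as CaCO₃ × 404,995 L = 19,840 g as CaCO₃.
Equivalents of H⁺ required: 19,840 ÷ 50 g/eq = 396.9 eq = 396.9 mol NaHSO₄.
Mass of NaHSO₄: 396.9 × 120.1 = 47,670 g.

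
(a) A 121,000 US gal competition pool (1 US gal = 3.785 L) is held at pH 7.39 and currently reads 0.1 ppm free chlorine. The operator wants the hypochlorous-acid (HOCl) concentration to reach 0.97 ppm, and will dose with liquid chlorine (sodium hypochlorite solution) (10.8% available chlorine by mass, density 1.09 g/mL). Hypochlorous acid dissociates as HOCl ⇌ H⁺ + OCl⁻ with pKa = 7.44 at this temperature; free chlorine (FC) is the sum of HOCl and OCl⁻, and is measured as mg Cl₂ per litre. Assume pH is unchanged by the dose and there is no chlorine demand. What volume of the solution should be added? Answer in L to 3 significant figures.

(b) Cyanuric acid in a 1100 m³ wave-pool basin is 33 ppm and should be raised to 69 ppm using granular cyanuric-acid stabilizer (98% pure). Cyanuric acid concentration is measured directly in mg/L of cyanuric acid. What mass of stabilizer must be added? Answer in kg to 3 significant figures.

(a) 6.75 L; (b) 40.4 kg

(a) Volume: 121,000 US gal × 3.785 L/gal = 457,985 L.
(a) [OCl⁻]/[HOCl] = 10^(pH − pKa) = 10^(7.39 − 7.44) = 0.8913; fraction as HOCl = 1/(1 + 0.8913) = 0.5288.
(a) Free chlorine required for 0.97 ppm HOCl: 0.97 / 0.5288 = 1.835 ppm.
(a) FC to add: 1.835 − 0.1 = 1.735 mg/L as Cl₂.
(a) Cl₂ equivalent: 1.735 mg/L × 457,985 L = 794.4 g.
(a) Product at 10.8% available Cl: 794.4 / 0.108 = 7355 g.
(a) Volume: 7355 g ÷ 1.09 g/mL = 6748 mL.

(b) Volume: 1100 m³ = 1,100,000 L.
(b) CYA to add: (69 − 33) = 36 mg/L × 1,100,000 L = 39,600 g cyanuric acid.
(b) At 98% purity: 39,600 / 0.98 = 40,410 g product.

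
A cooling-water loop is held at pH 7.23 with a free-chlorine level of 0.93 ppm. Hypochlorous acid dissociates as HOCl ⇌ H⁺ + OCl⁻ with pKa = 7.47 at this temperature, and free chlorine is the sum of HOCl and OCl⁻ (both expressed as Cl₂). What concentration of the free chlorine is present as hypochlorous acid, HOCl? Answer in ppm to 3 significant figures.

0.590 ppm

[OCl⁻]/[HOCl] = 10^(pH − pKa) = 10^(7.23 − 7.47) = 10^-0.24 = 0.5754.
Fraction as HOCl = 1 / (1 + 0.5754) = 0.6347.
HOCl = 0.6347 × 0.93 ppm = 0.5903 ppm.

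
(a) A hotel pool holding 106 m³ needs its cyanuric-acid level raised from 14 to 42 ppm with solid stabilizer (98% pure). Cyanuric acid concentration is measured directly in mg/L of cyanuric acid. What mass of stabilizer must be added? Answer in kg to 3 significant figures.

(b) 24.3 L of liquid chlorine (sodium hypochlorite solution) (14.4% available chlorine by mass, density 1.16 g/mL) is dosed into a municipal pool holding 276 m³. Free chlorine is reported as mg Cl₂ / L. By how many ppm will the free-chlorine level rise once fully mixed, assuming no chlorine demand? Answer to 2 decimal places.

(a) Volume: 106 m³ = 106,000 L.
(a) CYA to add: (42 − 14) = 28 mg/L × 106,000 L = 2968 g cyanuric acid.
(a) At 98% purity: 2968 / 0.98 = 3029 g product.

(b) Volume: 276 m³ = 276,000 L.
(b) Mass of solution: 24.3 L × 1000 mL/L × 1.16 g/mL = 28,190 g.
(b) Available chlorine delivered: 28,190 g × 0.144 = 4059 g as Cl₂.
(b) Concentration rise: 4059 g / 276,000 L = 14.71 mg/L = 14.71 ppm.

(a) 3.03 kg; (b) 14.71 ppm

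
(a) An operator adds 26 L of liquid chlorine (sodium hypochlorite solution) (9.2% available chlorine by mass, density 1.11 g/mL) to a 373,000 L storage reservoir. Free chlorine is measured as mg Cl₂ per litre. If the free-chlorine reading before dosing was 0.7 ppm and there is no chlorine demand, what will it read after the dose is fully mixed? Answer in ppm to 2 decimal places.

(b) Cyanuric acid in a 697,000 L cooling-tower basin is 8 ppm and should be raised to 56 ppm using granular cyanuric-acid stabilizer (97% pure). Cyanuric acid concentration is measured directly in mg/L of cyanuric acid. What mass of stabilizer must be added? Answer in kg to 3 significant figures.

(a) 7.82 ppm; (b) 34.5 kg

(a) Mass of solution: 26 L × 1000 mL/L × 1.11 g/mL = 28,860 g.
(a) Available chlorine delivered: 28,860 g × 0.092 = 2655 g as Cl₂.
(a) Concentration rise: 2655 g / 373,000 L = 7.118 mg/L = 7.12 ppm.
(a) Final FC: 0.7 + 7.12 = 7.82 ppm.

(b) CYA to add: (56 − 8) = 48 mg/L × 697,000 L = 33,460 g cyanuric acid.
(b) At 97% purity: 33,460 / 0.97 = 34,490 g product.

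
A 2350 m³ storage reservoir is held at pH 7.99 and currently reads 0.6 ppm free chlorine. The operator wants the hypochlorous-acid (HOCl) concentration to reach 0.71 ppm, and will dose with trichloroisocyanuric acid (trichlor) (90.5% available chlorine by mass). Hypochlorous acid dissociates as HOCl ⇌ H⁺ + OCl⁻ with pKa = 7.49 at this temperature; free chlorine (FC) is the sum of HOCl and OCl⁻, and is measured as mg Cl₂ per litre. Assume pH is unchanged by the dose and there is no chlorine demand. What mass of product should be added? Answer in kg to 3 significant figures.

6.12 kg

Volume: 2350 m³ = 2,350,000 L.
[OCl⁻]/[HOCl] = 10^(pH − pKa) = 10^(7.99 − 7.49) = 3.162; fraction as HOCl = 1/(1 + 3.162) = 0.2403.
Free chlorine required for 0.71 ppm HOCl: 0.71 / 0.2403 = 2.955 ppm.
FC to add: 2.955 − 0.6 = 2.355 mg/L as Cl₂.
Cl₂ equivalent: 2.355 mg/L × 2,350,000 L = 5535 g.
Product at 90.5% available Cl: 5535 / 0.905 = 6116 g.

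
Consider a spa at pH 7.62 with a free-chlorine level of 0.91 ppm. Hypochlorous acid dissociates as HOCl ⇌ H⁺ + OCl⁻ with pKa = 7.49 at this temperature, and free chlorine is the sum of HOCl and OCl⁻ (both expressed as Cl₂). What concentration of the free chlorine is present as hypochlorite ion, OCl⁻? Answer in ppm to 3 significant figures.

[OCl⁻]/[HOCl] = 10^(pH − pKa) = 10^(7.62 − 7.49) = 10^0.13 = 1.349.
Fraction as HOCl = 1 / (1 + 1.349) = 0.4257.
OCl⁻ = (1 − 0.4257) × 0.91 ppm = 0.5226 ppm.

0.523 ppm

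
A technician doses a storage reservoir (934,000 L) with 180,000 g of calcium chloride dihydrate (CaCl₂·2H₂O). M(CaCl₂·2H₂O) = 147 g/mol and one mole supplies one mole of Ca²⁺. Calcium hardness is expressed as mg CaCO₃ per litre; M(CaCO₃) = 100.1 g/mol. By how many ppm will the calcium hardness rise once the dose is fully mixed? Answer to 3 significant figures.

131 ppm

Moles of Ca²⁺: 180,000 g ÷ 147 g/mol = 1224 mol.
As CaCO₃: 1224 mol × 100.1 g/mol = 122,600 g.
Rise: 122,600 g / 934,000 L × 1000 = 131.2 mg/L.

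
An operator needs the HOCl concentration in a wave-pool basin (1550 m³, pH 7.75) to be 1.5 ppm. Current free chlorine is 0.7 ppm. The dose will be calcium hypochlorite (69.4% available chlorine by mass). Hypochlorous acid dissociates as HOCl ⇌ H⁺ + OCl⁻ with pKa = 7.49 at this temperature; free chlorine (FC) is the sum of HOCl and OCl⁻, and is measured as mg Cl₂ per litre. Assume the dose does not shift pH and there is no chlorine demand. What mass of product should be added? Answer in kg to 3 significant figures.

Volume: 1550 m³ = 1,550,000 L.
[OCl⁻]/[HOCl] = 10^(pH − pKa) = 10^(7.75 − 7.49) = 1.82; fraction as HOCl = 1/(1 + 1.82) = 0.3546.
Free chlorine required for 1.5 ppm HOCl: 1.5 / 0.3546 = 4.23 ppm.
FC to add: 4.23 − 0.7 = 3.53 mg/L as Cl₂.
Cl₂ equivalent: 3.53 mg/L × 1,550,000 L = 5471 g.
Product at 69.4% available Cl: 5471 / 0.694 = 7883 g.

7.88 kg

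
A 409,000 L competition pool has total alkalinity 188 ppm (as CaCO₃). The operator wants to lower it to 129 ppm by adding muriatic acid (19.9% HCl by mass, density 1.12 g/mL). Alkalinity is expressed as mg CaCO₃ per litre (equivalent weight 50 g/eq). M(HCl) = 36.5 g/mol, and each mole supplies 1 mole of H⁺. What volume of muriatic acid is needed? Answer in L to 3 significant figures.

79.0 L

Alkalinity to neutralize: (188 − 129) = 59 mg/L as CaCO₃ × 409,000 L = 24,130 g as CaCO₃.
Equivalents of H⁺ required: 24,130 ÷ 50 g/eq = 482.6 eq = 482.6 mol HCl.
Mass of HCl: 482.6 × 36.5 = 17,620 g.
Mass of 19.9% solution: 17,620 / 0.199 = 88,520 g.
Volume: 88,520 g ÷ 1.12 g/mL = 79,040 mL.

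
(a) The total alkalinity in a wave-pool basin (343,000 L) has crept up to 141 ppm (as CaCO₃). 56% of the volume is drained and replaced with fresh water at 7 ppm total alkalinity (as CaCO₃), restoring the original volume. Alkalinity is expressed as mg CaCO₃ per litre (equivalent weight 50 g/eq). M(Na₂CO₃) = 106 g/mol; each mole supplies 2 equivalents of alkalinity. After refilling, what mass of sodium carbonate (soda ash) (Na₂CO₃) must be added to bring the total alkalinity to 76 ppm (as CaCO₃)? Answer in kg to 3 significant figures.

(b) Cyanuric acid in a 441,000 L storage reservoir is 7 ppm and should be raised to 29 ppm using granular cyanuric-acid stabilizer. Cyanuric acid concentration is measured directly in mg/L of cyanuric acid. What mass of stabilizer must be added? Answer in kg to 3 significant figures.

(a) 3.65 kg; (b) 9.70 kg

(a) After draining 56% and refilling: 141 × 0.44 + 7 × 0.56 = 65.96 ppm.
(a) Deficit to target: 76 − 65.96 = 10.04 mg/L.
(a) As CaCO₃: 10.04 mg/L × 343,000 L = 3444 g; ÷ 50 g/eq ÷ 2 = 34.44 mol Na₂CO₃.
(a) Mass: 34.44 × 106 = 3650 g.

(b) CYA to add: (29 − 7) = 22 mg/L × 441,000 L = 9702 g cyanuric acid.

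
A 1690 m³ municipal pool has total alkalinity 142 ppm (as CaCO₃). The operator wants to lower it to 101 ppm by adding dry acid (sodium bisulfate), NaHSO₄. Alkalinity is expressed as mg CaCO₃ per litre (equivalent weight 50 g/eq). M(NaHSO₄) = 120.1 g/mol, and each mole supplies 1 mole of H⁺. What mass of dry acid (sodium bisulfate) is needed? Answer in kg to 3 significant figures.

166 kg

Volume: 1690 m³ = 1,690,000 L.
Alkalinity to neutralize: (142 − 101) = 41 mg/L as CaCO₃ × 1,690,000 L = 69,290 g as CaCO₃.
Equivalents of H⁺ required: 69,290 ÷ 50 g/eq = 1386 eq = 1386 mol NaHSO₄.
Mass of NaHSO₄: 1386 × 120.1 = 166,400 g.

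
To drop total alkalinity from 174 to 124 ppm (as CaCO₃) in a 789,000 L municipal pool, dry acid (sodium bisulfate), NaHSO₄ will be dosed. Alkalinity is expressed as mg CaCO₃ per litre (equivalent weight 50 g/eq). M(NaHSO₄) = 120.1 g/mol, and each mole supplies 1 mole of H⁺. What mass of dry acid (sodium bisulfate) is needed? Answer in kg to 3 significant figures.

Alkalinity to neutralize: (174 − 124) = 50 mg/L as CaCO₃ × 789,000 L = 39,450 g as CaCO₃.
Equivalents of H⁺ required: 39,450 ÷ 50 g/eq = 789 eq = 789 mol NaHSO₄.
Mass of NaHSO₄: 789 × 120.1 = 94,760 g.

94.8 kg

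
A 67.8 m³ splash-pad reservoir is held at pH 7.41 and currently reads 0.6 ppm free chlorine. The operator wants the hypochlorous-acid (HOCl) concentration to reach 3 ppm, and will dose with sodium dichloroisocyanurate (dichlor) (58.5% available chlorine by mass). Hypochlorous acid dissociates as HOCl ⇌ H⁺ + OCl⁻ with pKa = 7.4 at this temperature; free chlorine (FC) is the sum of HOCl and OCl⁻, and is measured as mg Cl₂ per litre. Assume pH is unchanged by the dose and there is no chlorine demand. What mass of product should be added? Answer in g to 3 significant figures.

Volume: 67.8 m³ = 67,800 L.
[OCl⁻]/[HOCl] = 10^(pH − pKa) = 10^(7.41 − 7.4) = 1.023; fraction as HOCl = 1/(1 + 1.023) = 0.4942.
Free chlorine required for 3 ppm HOCl: 3 / 0.4942 = 6.07 ppm.
FC to add: 6.07 − 0.6 = 5.47 mg/L as Cl₂.
Cl₂ equivalent: 5.47 mg/L × 67,800 L = 370.9 g.
Product at 58.5% available Cl: 370.9 / 0.585 = 633.9 g.

634 g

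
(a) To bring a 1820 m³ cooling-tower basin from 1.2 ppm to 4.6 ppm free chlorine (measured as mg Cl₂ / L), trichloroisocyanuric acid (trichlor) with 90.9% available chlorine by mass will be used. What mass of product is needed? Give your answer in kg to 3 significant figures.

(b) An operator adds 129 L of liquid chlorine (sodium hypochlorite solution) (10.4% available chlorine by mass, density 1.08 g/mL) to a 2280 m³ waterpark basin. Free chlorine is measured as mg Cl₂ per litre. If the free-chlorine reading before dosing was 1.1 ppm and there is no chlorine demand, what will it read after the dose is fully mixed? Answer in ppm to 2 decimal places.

(a) Volume: 1820 m³ = 1,820,000 L.
(a) Chlorine deficit: 4.6 − 1.2 = 3.4 ppm = 3.4 mg/L as Cl₂.
(a) Cl₂ equivalent needed: 3.4 mg/L × 1,820,000 L = 6,188,000 mg = 6188 g.
(a) Product at 90.9% available chlorine: 6188 / 0.909 = 6807 g.

(b) Volume: 2280 m³ = 2,280,000 L.
(b) Mass of solution: 129 L × 1000 mL/L × 1.08 g/mL = 139,300 g.
(b) Available chlorine delivered: 139,300 g × 0.104 = 14,490 g as Cl₂.
(b) Concentration rise: 14,490 g / 2,280,000 L = 6.355 mg/L = 6.35 ppm.
(b) Final FC: 1.1 + 6.35 = 7.45 ppm.

(a) 6.81 kg; (b) 7.45 ppm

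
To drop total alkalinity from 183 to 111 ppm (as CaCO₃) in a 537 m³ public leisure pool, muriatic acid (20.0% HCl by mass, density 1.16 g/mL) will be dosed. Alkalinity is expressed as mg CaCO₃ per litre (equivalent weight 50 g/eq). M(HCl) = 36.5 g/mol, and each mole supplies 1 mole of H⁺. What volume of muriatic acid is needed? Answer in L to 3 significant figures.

122 L

Volume: 537 m³ = 537,000 L.
Alkalinity to neutralize: (183 − 111) = 72 mg/L as CaCO₃ × 537,000 L = 38,660 g as CaCO₃.
Equivalents of H⁺ required: 38,660 ÷ 50 g/eq = 773.3 eq = 773.3 mol HCl.
Mass of HCl: 773.3 × 36.5 = 28,220 g.
Mass of 20.0% solution: 28,220 / 0.2 = 141,100 g.
Volume: 141,100 g ÷ 1.16 g/mL = 121,700 mL.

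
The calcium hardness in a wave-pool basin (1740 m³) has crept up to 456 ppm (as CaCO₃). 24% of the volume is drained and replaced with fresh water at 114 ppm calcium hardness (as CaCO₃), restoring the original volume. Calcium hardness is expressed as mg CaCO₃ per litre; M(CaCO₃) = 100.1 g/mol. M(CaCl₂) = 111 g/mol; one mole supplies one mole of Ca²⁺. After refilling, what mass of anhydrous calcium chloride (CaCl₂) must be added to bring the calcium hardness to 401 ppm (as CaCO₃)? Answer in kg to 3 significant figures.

52.3 kg

Volume: 1740 m³ = 1,740,000 L.
After draining 24% and refilling: 456 × 0.76 + 114 × 0.24 = 373.92 ppm.
Deficit to target: 401 − 373.92 = 27.08 mg/L.
As CaCO₃: 27.08 mg/L × 1,740,000 L = 47,120 g; ÷ 100.1 = 470.7 mol Ca²⁺.
Mass: 470.7 × 111 = 52,250 g.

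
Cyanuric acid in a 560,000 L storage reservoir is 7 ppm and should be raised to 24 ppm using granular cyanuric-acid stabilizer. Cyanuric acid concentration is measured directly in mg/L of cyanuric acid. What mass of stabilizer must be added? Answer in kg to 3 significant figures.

9.52 kg

CYA to add: (24 − 7) = 17 mg/L × 560,000 L = 9520 g cyanuric acid.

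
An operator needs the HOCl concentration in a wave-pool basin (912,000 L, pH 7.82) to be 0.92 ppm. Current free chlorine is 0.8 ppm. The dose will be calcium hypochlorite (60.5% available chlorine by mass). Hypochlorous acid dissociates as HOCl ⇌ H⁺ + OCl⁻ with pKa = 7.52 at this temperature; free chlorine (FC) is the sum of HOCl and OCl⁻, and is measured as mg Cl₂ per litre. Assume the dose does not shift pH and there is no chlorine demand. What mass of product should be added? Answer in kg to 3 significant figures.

2.95 kg

[OCl⁻]/[HOCl] = 10^(pH − pKa) = 10^(7.82 − 7.52) = 1.995; fraction as HOCl = 1/(1 + 1.995) = 0.3339.
Free chlorine required for 0.92 ppm HOCl: 0.92 / 0.3339 = 2.756 ppm.
FC to add: 2.756 − 0.8 = 1.956 mg/L as Cl₂.
Cl₂ equivalent: 1.956 mg/L × 912,000 L = 1784 g.
Product at 60.5% available Cl: 1784 / 0.605 = 2948 g.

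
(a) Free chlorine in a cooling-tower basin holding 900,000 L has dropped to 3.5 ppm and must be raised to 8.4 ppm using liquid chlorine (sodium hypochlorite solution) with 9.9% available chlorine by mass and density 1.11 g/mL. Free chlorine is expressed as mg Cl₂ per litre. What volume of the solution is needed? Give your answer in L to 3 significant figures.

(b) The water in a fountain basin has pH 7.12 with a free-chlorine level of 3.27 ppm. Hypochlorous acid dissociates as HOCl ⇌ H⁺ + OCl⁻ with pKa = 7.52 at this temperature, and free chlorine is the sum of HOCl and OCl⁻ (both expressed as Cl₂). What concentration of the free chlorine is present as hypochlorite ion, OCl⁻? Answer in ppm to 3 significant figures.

(a) Chlorine deficit: 8.4 − 3.5 = 4.9 ppm = 4.9 mg/L as Cl₂.
(a) Cl₂ equivalent needed: 4.9 mg/L × 900,000 L = 4,410,000 mg = 4410 g.
(a) Product at 9.9% available chlorine: 4410 / 0.099 = 44,550 g.
(a) Volume at density 1.11 g/mL: 44,550 g ÷ 1.11 g/mL = 40,130 mL.

(b) [OCl⁻]/[HOCl] = 10^(pH − pKa) = 10^(7.12 − 7.52) = 10^-0.40 = 0.3981.
(b) Fraction as HOCl = 1 / (1 + 0.3981) = 0.7153.
(b) OCl⁻ = (1 − 0.7153) × 3.27 ppm = 0.9311 ppm.

(a) 40.1 L; (b) 0.931 ppm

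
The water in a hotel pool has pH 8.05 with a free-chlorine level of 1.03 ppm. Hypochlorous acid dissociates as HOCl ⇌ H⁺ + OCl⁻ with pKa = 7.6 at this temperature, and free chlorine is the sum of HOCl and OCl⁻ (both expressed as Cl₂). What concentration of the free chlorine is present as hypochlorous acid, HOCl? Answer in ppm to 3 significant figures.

0.270 ppm

[OCl⁻]/[HOCl] = 10^(pH − pKa) = 10^(8.05 − 7.6) = 10^0.45 = 2.818.
Fraction as HOCl = 1 / (1 + 2.818) = 0.2619.
HOCl = 0.2619 × 1.03 ppm = 0.2697 ppm.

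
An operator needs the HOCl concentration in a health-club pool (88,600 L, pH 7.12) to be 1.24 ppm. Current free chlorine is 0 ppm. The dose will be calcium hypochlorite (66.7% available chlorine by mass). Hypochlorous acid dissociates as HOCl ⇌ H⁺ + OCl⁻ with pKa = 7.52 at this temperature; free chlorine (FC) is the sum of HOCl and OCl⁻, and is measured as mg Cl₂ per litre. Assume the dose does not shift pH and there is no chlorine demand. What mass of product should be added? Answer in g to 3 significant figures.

[OCl⁻]/[HOCl] = 10^(pH − pKa) = 10^(7.12 − 7.52) = 0.3981; fraction as HOCl = 1/(1 + 0.3981) = 0.7153.
Free chlorine required for 1.24 ppm HOCl: 1.24 / 0.7153 = 1.734 ppm.
FC to add: 1.734 − 0 = 1.734 mg/L as Cl₂.
Cl₂ equivalent: 1.734 mg/L × 88,600 L = 153.6 g.
Product at 66.7% available Cl: 153.6 / 0.667 = 230.3 g.

230 g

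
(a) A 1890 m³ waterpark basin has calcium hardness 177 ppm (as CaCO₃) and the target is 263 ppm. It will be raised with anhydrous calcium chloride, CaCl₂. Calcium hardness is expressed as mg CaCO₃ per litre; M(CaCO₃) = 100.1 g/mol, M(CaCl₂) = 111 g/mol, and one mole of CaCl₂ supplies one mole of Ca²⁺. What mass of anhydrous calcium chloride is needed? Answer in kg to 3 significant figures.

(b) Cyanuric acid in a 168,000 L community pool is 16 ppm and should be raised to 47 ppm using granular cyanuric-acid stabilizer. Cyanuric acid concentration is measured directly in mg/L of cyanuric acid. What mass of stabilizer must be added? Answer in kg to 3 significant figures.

(a) 180 kg; (b) 5.21 kg

(a) Volume: 1890 m³ = 1,890,000 L.
(a) Hardness to add: (263 − 177) = 86 mg/L as CaCO₃ × 1,890,000 L = 162,500 g as CaCO₃.
(a) Moles of Ca²⁺ (1 mol Ca²⁺ ≡ 1 mol CaCO₃): 162,500 / 100.1 g/mol = 1624 mol.
(a) Mass of CaCl₂: 1624 × 111 = 180,200 g.

(b) CYA to add: (47 − 16) = 31 mg/L × 168,000 L = 5208 g cyanuric acid.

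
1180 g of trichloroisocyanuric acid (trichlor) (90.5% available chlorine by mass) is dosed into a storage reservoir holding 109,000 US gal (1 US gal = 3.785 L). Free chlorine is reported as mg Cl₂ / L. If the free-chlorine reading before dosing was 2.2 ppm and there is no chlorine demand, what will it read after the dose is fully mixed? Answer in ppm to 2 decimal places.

4.79 ppm

Volume: 109,000 US gal × 3.785 L/gal = 412,565 L.
Available chlorine delivered: 1180 g × 0.905 = 1068 g as Cl₂.
Concentration rise: 1068 g / 412,565 L = 2.588 mg/L = 2.59 ppm.
Final FC: 2.2 + 2.59 = 4.79 ppm.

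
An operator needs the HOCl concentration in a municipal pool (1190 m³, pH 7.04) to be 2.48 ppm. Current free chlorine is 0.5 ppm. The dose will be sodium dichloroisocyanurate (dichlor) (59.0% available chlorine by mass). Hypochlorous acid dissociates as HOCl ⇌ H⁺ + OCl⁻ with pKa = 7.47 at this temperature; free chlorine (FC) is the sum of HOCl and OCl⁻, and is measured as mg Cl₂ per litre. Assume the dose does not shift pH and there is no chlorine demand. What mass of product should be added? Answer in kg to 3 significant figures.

5.85 kg

Volume: 1190 m³ = 1,190,000 L.
[OCl⁻]/[HOCl] = 10^(pH − pKa) = 10^(7.04 − 7.47) = 0.3715; fraction as HOCl = 1/(1 + 0.3715) = 0.7291.
Free chlorine required for 2.48 ppm HOCl: 2.48 / 0.7291 = 3.401 ppm.
FC to add: 3.401 − 0.5 = 2.901 mg/L as Cl₂.
Cl₂ equivalent: 2.901 mg/L × 1,190,000 L = 3453 g.
Product at 59.0% available Cl: 3453 / 0.59 = 5852 g.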